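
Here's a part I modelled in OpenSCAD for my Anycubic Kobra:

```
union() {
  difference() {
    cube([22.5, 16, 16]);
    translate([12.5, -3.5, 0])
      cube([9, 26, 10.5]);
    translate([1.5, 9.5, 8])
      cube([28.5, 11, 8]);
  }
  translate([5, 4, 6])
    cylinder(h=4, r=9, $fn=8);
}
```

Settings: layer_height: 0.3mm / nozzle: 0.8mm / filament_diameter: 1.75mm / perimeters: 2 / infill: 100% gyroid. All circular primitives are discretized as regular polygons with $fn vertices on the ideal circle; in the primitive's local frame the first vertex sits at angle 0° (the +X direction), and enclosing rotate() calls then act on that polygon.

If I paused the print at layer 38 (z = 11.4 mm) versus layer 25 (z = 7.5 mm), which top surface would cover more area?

Layer 38 (z = 11.4): the cube (footprint 22.5×16) is included at this height (area 360.00 mm²); the cube at (12.5, -3.5) is absent (z outside [0, 10.5]); the 28.5×11 cube at (1.5, 9.5) contributes its full rectangle (area 313.50 mm²); After the difference (first − rest): starting from the 22.5×16 cube (360.00 mm²), the 28.5×11 cube at (1.5, 9.5) partially overlaps it — only the 136.50 mm² overlap (of its 313.50 mm²) is removed, clipping the outline — area = 223.50 mm²; the cylinder at (5, 4) does not reach this height (z outside [6, 10]); Taking the union: only the result so far is present, so the union is just that shape — area = 223.50 mm². So its area = 223.50 mm². Layer 25 (z = 7.5): the 22.5×16 cube contributes its full rectangle (area 360.00 mm²); the 9×26 cube at (12.5, -3.5) contributes its full rectangle (area 234.00 mm²); the cube at (1.5, 9.5) is absent (z outside [8, 16]); Taking the first minus the rest: starting from the 22.5×16 cube (360.00 mm²), the 9×26 cube at (12.5, -3.5) partially overlaps it — only the 144.00 mm² overlap (of its 234.00 mm²) is removed, clipping the outline — area = 216.00 mm²; the r=9 cylinder at (5, 4) gives a regular 8-gon of circumradius 9 (constant along its height) (area = (8/2)·9.000²·sin(360°/8) = 229.10 mm²); Combining (union): the regions partially overlap — summed areas 445.10 mm² minus the doubly-counted overlap 144.35 mm² gives 300.75 mm² — area = 300.75 mm². So its area = 300.75 mm². Layer 25 is larger (300.75 vs 223.50 mm²).

layer 25 (z = 7.5 mm)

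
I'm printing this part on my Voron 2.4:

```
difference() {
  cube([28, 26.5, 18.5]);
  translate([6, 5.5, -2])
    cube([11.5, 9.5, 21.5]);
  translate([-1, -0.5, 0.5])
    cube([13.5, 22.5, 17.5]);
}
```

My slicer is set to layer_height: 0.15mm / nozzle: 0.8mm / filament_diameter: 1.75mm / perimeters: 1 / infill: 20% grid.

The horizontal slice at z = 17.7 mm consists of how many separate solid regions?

1

At z = 17.7 mm: the 28×26.5 cube contributes its full rectangle; the 11.5×9.5 cube at (6, 5.5) contributes its full rectangle; the cube at (-1, -0.5) is present — its section is the full 13.5×22.5 rectangle; Subtracting the remaining from the first: starting from the 28×26.5 cube, the 11.5×9.5 cube at (6, 5.5) lies wholly inside it (removes its full 109.25 mm² and its 42.00 mm outline becomes a hole wall); the 13.5×22.5 cube at (-1, -0.5) partially overlaps it — only the 213.25 mm² overlap (of its 303.75 mm²) is removed, clipping the outline — 1 connected region. The result has 1 disconnected region.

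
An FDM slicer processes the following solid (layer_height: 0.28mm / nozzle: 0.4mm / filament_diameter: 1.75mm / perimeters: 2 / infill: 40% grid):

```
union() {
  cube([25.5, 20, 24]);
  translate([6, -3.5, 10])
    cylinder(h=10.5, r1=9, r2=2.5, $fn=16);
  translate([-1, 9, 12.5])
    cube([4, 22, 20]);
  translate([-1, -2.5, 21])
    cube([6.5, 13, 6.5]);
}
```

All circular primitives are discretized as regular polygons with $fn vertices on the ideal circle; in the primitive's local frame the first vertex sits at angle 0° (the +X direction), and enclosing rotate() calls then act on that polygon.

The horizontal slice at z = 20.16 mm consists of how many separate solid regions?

At z = 20.16 mm: the cube (footprint 25.5×20) is included at this height; the cone at (6, -3.5) (r1=9→r2=2.5) has section circumradius 2.710 here — a regular 16-gon; the cube at (-1, 9) is present — its section is the full 4×22 rectangle; the cube at (-1, -2.5) does not reach this height (z outside [21, 27.5]); Merging all regions: the regions partially overlap (shared area 33.00 mm²), so overlapping operands fuse into one piece — 2 connected regions. The result has 2 disconnected regions.

2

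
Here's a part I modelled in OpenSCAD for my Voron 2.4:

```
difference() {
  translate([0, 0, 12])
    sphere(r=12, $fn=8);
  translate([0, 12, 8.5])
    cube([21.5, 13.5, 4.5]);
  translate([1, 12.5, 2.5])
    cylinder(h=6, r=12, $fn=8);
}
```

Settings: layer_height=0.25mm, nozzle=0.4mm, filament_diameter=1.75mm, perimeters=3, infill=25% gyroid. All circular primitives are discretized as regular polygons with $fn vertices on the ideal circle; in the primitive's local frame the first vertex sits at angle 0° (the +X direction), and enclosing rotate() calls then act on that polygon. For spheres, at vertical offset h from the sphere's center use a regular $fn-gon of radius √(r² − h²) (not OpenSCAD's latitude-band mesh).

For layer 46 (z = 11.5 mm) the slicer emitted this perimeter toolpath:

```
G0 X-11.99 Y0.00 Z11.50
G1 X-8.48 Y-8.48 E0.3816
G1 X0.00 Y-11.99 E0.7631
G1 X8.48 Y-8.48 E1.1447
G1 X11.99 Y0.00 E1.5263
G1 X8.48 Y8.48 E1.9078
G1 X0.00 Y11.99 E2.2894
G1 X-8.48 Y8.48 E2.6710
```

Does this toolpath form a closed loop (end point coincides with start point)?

no

Start point (G0): (-11.99, 0.00). End point (last G1): the path does not return to the start — open.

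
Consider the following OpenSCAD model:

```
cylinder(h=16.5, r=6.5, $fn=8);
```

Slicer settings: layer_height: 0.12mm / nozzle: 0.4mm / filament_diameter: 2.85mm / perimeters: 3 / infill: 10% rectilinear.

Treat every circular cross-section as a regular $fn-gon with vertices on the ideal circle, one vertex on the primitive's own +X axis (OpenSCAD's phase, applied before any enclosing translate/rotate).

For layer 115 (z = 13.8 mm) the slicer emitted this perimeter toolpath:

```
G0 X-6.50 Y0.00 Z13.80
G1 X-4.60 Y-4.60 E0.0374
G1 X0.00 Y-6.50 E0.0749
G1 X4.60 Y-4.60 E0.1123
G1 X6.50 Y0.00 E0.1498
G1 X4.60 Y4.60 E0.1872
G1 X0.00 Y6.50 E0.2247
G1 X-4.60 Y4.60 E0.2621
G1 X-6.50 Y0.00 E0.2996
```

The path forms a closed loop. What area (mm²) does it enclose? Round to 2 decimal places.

Apply the shoelace formula to the sequence of (X, Y) vertices; enclosed area = 119.60 mm².

119.60 mm²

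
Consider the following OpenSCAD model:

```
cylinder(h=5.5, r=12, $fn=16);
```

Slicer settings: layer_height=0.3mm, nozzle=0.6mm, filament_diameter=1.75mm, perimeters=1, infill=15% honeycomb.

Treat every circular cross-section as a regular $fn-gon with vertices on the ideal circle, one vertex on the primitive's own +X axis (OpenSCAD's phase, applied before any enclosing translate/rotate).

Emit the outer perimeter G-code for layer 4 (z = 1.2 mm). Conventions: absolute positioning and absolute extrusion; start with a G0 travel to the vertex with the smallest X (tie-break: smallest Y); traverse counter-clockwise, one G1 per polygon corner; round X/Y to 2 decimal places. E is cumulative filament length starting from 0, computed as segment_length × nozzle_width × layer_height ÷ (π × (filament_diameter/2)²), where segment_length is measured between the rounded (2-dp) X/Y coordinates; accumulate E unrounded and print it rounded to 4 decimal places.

At z = 1.2 mm: the r=12 cylinder gives a regular 16-gon of circumradius 12 (constant along its height). The outline is a single polygon with 16 vertices. Extrusion per mm of travel: 0.6 × 0.3 / (π × 0.875²) = 0.074835. Accumulating E over each segment gives final E = 5.6076.

G0 X-12.00 Y0.00 Z1.20
G1 X-11.09 Y-4.59 E0.3502
G1 X-8.49 Y-8.49 E0.7009
G1 X-4.59 Y-11.09 E1.0517
G1 X0.00 Y-12.00 E1.4019
G1 X4.59 Y-11.09 E1.7521
G1 X8.49 Y-8.49 E2.1028
G1 X11.09 Y-4.59 E2.4536
G1 X12.00 Y0.00 E2.8038
G1 X11.09 Y4.59 E3.1540
G1 X8.49 Y8.49 E3.5047
G1 X4.59 Y11.09 E3.8555
G1 X0.00 Y12.00 E4.2057
G1 X-4.59 Y11.09 E4.5559
G1 X-8.49 Y8.49 E4.9066
G1 X-11.09 Y4.59 E5.2574
G1 X-12.00 Y0.00 E5.6076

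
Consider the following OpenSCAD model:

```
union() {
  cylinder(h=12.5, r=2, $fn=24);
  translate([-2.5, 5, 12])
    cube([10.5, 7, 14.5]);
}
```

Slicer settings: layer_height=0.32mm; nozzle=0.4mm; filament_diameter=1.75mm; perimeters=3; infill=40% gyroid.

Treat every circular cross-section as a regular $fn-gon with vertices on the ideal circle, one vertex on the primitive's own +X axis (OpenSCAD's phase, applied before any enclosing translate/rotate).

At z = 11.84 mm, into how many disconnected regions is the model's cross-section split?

At z = 11.84 mm: the r=2 cylinder gives a regular 24-gon of circumradius 2 (constant along its height); the cube at (-2.5, 5) does not reach this height (z outside [12, 26.5]); Merging all regions: only the r=2 cylinder is present, so the union is just that shape — 1 connected region. The result has 1 disconnected region.

1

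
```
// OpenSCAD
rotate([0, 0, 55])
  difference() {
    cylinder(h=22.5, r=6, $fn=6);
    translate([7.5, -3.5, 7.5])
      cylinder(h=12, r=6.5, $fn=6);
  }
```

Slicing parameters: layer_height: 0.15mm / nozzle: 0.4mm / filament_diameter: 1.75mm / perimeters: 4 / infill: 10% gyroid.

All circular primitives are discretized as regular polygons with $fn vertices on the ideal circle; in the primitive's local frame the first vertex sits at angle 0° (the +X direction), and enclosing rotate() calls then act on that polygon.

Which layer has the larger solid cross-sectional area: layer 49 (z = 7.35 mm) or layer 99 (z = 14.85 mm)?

Layer 49 (z = 7.35): the cylinder: section is a regular 6-gon, circumradius r=6 (area = (6/2)·6.000²·sin(360°/6) = 93.53 mm²); the cylinder at (7.5, -3.5) is absent (z outside [7.5, 19.5]); Taking the first minus the rest: none of the subtracted shapes is present at this height, so the r=6 cylinder is unchanged — area = 93.53 mm²; (rotated 55° about Z; rotation is an isometry so areas/perimeters/island counts are preserved). So its area = 93.53 mm². Layer 99 (z = 14.85): the r=6 cylinder contributes a regular 6-gon of circumradius 6 (area = (6/2)·6.000²·sin(360°/6) = 93.53 mm²); the cylinder at (7.5, -3.5): section is a regular 6-gon, circumradius r=6.5 (area = (6/2)·6.500²·sin(360°/6) = 109.77 mm²); Taking the first minus the rest: starting from the r=6 cylinder (93.53 mm²), the r=6.5 cylinder at (7.5, -3.5) partially overlaps it — only the 17.55 mm² overlap (of its 109.77 mm²) is removed, clipping the outline — area = 75.98 mm²; (rotated 55° about Z; rotation is an isometry so areas/perimeters/island counts are preserved). So its area = 75.98 mm². Layer 49 is larger (93.53 vs 75.98 mm²).

layer 49 (z = 7.35 mm)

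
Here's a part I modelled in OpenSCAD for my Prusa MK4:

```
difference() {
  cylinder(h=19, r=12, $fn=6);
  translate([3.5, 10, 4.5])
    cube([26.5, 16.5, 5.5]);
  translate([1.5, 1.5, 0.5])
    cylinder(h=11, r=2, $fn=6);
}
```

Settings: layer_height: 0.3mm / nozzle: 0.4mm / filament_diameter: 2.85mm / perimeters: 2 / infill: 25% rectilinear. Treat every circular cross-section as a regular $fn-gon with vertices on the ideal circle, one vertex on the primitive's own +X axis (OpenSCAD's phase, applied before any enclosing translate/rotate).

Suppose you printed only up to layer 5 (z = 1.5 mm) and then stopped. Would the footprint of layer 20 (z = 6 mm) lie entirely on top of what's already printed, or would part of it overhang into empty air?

Compare the two slices. At z = 1.5: the r=12 cylinder gives a regular 6-gon of circumradius 12 (constant along its height) (area = (6/2)·12.000²·sin(360°/6) = 374.12 mm²); the cube at (3.5, 10) does not reach this height (z outside [4.5, 10]); the r=2 cylinder at (1.5, 1.5) gives a regular 6-gon of circumradius 2 (constant along its height) (area = (6/2)·2.000²·sin(360°/6) = 10.39 mm²); Subtracting the remaining from the first: starting from the r=12 cylinder (374.12 mm²), the r=2 cylinder at (1.5, 1.5) lies wholly inside it (removes its full 10.39 mm² and its 12.00 mm outline becomes a hole wall) — area = 363.73 mm². At z = 6: the cylinder: section is a regular 6-gon, circumradius r=12 (area = (6/2)·12.000²·sin(360°/6) = 374.12 mm²); the cube at (3.5, 10) (footprint 26.5×16.5) is included at this height (area 437.25 mm²); the cylinder at (1.5, 1.5): section is a regular 6-gon, circumradius r=2 (area = (6/2)·2.000²·sin(360°/6) = 10.39 mm²); Subtracting the remaining from the first: starting from the r=12 cylinder (374.12 mm²), the 26.5×16.5 cube at (3.5, 10) partially overlaps it — only the 1.03 mm² overlap (of its 437.25 mm²) is removed, clipping the outline; the r=2 cylinder at (1.5, 1.5) lies wholly inside it (removes its full 10.39 mm² and its 12.00 mm outline becomes a hole wall) — area = 362.71 mm². Checking containment: the cross-section at z = 6 is a subset of the cross-section at z = 1.5.

entirely on top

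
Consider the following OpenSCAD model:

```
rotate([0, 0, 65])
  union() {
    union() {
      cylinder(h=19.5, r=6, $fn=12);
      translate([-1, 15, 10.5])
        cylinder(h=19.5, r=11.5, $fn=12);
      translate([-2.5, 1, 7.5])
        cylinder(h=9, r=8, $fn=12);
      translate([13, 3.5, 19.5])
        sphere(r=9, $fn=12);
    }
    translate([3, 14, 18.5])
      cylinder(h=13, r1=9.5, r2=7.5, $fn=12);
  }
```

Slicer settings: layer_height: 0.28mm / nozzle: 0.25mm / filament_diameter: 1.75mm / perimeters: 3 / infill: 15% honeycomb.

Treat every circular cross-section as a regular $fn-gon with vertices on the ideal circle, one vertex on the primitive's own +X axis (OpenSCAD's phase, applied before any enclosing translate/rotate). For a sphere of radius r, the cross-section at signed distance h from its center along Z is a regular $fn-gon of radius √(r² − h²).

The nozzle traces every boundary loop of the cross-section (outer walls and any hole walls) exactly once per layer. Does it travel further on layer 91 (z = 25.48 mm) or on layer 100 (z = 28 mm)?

Layer 91 (z = 25.48): the cylinder is absent (z outside [0, 19.5]); the r=11.5 cylinder at (-1, 15) gives a regular 12-gon of circumradius 11.5 (constant along its height) (perimeter = 2·12·11.500·sin(180°/12) = 71.43 mm); the cylinder at (-2.5, 1) does not reach this height (z outside [7.5, 16.5]); the sphere at (13, 3.5): section is a regular 12-gon, circumradius = √(r²−h²) = √(9²−5.98²) = 6.726 (perimeter = 2·12·6.726·sin(180°/12) = 41.78 mm); Merging all regions: the 2 present regions are separate (no shared area or edge), so areas and boundary lengths simply add and each stays a separate island — boundary = 113.21 mm; the cone at (3, 14): at t=0.537 of its height the radius interpolates to r₁+(r₂−r₁)t = 8.426, giving a regular 12-gon of that circumradius (perimeter = 2·12·8.426·sin(180°/12) = 52.34 mm); Merging all regions: the regions partially overlap (shared area 202.46 mm²), so the edge portions inside another operand are dropped and the merged outline is re-measured after clipping — boundary = 106.62 mm; (rotated 65° about Z; rotation is an isometry so areas/perimeters/island counts are preserved). So its perimeter = 106.62 mm. Layer 100 (z = 28): the cylinder is absent (z outside [0, 19.5]); the r=11.5 cylinder at (-1, 15) contributes a regular 12-gon of circumradius 11.5 (perimeter = 2·12·11.500·sin(180°/12) = 71.43 mm); the cylinder at (-2.5, 1) is absent (z outside [7.5, 16.5]); the sphere at (13, 3.5): section is a regular 12-gon, circumradius = √(r²−h²) = √(9²−8.5²) = 2.958 (perimeter = 2·12·2.958·sin(180°/12) = 18.37 mm); Merging all regions: the 2 present regions are separate (no shared area or edge), so areas and boundary lengths simply add and each stays a separate island — boundary = 89.81 mm; the cone at (3, 14): at t=0.731 of its height the radius interpolates to r₁+(r₂−r₁)t = 8.038, giving a regular 12-gon of that circumradius (perimeter = 2·12·8.038·sin(180°/12) = 49.93 mm); Combining (union): the regions partially overlap (shared area 188.20 mm²), so the edge portions inside another operand are dropped and the merged outline is re-measured after clipping — boundary = 90.47 mm; (rotated 65° about Z; rotation is an isometry so areas/perimeters/island counts are preserved). So its perimeter = 90.47 mm. Layer 91 is larger (106.62 vs 90.47 mm).

layer 91 (z = 25.48 mm)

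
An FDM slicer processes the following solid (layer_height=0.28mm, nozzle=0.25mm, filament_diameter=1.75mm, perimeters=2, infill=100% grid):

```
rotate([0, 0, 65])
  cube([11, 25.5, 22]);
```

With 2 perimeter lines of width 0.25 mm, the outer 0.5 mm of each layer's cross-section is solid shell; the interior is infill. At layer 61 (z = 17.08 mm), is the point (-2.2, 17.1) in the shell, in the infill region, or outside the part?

At z = 17.08 mm: the 11×25.5 cube contributes its full rectangle; (whole slice rotated 65° about Z — lengths, areas and connectivity unchanged). Overall, the cross-section is a single solid region. Undo the 65° rotation: the query point maps to (14.568, 9.221) in the un-rotated model frame. The nearest boundary edge runs (11.00, 0.00)→(11.00, 25.50); distance from the point to it = 3.57 mm. The point is not inside any of the regions above, so it lies outside the cross-section (3.57 mm from the nearest boundary).

outside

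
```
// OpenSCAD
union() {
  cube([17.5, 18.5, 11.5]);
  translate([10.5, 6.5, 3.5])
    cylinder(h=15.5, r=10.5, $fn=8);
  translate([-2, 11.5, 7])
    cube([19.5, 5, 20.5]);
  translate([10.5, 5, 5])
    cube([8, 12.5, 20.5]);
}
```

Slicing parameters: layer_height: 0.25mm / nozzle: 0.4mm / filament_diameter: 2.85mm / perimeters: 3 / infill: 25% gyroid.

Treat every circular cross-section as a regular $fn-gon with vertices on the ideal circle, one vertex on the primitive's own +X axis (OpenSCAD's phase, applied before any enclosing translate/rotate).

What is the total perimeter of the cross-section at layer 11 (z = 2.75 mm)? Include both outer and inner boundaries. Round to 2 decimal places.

At z = 2.75 mm: the 17.5×18.5 cube contributes its full rectangle (perimeter 72.00 mm); the cylinder at (10.5, 6.5) does not reach this height (z outside [3.5, 19]); the cube at (-2, 11.5) does not reach this height (z outside [7, 27.5]); the cube at (10.5, 5) is absent (z outside [5, 25.5]); Taking the union: only the 17.5×18.5 cube is present, so the union is just that shape — boundary = 72.00 mm. Overall, the cross-section is a single solid region. Total boundary length (outer) = 72.00 mm.

72.00 mm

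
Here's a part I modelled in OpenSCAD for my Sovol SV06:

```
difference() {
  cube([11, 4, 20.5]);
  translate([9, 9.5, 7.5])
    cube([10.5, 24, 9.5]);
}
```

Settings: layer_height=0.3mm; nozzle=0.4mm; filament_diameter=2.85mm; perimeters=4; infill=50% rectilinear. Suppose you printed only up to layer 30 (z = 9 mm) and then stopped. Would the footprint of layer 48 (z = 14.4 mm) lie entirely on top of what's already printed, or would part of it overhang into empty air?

Compare the two slices. At z = 9: the cube (footprint 11×4) is included at this height (area 44.00 mm²); the cube at (9, 9.5) is present — its section is the full 10.5×24 rectangle (area 252.00 mm²); Taking the first minus the rest: starting from the 11×4 cube (44.00 mm²), the 10.5×24 cube at (9, 9.5) misses the remaining region (no effect) — area = 44.00 mm². At z = 14.4: the 11×4 cube contributes its full rectangle (area 44.00 mm²); the cube at (9, 9.5) is present — its section is the full 10.5×24 rectangle (area 252.00 mm²); Subtracting the remaining from the first: starting from the 11×4 cube (44.00 mm²), the 10.5×24 cube at (9, 9.5) misses the remaining region (no effect) — area = 44.00 mm². Checking containment: the cross-section at z = 14.4 is a subset of the cross-section at z = 9.

entirely on top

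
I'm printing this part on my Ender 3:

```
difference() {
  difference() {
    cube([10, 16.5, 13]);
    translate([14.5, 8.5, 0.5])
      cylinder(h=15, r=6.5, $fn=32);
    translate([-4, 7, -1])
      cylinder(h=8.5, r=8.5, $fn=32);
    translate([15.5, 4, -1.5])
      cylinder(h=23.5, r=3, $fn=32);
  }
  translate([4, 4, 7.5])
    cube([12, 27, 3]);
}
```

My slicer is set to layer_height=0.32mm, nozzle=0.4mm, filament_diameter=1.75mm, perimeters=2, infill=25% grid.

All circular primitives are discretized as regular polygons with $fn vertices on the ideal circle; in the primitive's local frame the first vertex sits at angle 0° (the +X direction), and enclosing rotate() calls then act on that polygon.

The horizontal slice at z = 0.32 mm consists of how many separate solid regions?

1

At z = 0.32 mm: the 10×16.5 cube contributes its full rectangle; the cylinder at (14.5, 8.5) does not reach this height (z outside [0.5, 15.5]); the r=8.5 cylinder at (-4, 7) gives a regular 32-gon of circumradius 8.5 (constant along its height); the cylinder at (15.5, 4): section is a regular 32-gon, circumradius r=3; Subtracting the remaining from the first: starting from the 10×16.5 cube, the r=8.5 cylinder at (-4, 7) partially overlaps it — only the 47.40 mm² overlap (of its 225.52 mm²) is removed, clipping the outline; the r=3 cylinder at (15.5, 4) misses the remaining region (no effect) — 1 connected region; the cube at (4, 4) does not reach this height (z outside [7.5, 10.5]); Subtracting the remaining from the first: none of the subtracted shapes is present at this height, so that combined region is unchanged — 1 connected region. The result has 1 disconnected region.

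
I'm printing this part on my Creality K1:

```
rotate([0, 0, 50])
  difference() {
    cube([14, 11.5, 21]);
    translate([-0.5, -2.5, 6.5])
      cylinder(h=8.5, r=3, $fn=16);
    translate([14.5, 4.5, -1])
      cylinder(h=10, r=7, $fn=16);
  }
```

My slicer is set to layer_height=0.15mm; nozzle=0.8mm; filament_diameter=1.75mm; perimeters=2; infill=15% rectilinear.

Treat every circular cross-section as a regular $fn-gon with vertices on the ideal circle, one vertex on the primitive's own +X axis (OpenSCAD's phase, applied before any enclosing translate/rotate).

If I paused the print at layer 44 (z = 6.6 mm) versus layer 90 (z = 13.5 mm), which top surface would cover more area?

Layer 44 (z = 6.6): the 14×11.5 cube contributes its full rectangle (area 161.00 mm²); the r=3 cylinder at (-0.5, -2.5) gives a regular 16-gon of circumradius 3 (constant along its height) (area = (16/2)·3.000²·sin(360°/16) = 27.55 mm²); the r=7 cylinder at (14.5, 4.5) contributes a regular 16-gon of circumradius 7 (area = (16/2)·7.000²·sin(360°/16) = 150.01 mm²); Subtracting the remaining from the first: starting from the 14×11.5 cube (161.00 mm²), the r=3 cylinder at (-0.5, -2.5) partially overlaps it — only the 0.27 mm² overlap (of its 27.55 mm²) is removed, clipping the outline; the r=7 cylinder at (14.5, 4.5) partially overlaps it — only the 60.49 mm² overlap (of its 150.01 mm²) is removed, clipping the outline — area = 100.24 mm²; (rotated 50° about Z; rotation is an isometry so areas/perimeters/island counts are preserved). So its area = 100.24 mm². Layer 90 (z = 13.5): the cube (footprint 14×11.5) is included at this height (area 161.00 mm²); the r=3 cylinder at (-0.5, -2.5) contributes a regular 16-gon of circumradius 3 (area = (16/2)·3.000²·sin(360°/16) = 27.55 mm²); the cylinder at (14.5, 4.5) is not intersected at this z (z outside [-1, 9]); Subtracting the remaining from the first: starting from the 14×11.5 cube (161.00 mm²), the r=3 cylinder at (-0.5, -2.5) partially overlaps it — only the 0.27 mm² overlap (of its 27.55 mm²) is removed, clipping the outline — area = 160.73 mm²; (rotated 50° about Z; rotation is an isometry so areas/perimeters/island counts are preserved). So its area = 160.73 mm². Layer 90 is larger (160.73 vs 100.24 mm²).

layer 90 (z = 13.5 mm)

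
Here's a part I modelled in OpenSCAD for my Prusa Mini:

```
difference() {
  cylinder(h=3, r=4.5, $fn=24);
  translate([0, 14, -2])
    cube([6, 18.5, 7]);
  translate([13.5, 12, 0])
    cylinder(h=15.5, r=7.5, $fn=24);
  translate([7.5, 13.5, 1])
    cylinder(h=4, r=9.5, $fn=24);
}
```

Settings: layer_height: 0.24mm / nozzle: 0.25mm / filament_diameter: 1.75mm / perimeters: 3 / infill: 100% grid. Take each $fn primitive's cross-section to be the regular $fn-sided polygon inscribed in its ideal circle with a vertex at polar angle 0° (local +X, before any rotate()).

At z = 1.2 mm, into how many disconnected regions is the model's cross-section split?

At z = 1.2 mm: the r=4.5 cylinder contributes a regular 24-gon of circumradius 4.5; the cube at (0, 14) is present — its section is the full 6×18.5 rectangle; the r=7.5 cylinder at (13.5, 12) gives a regular 24-gon of circumradius 7.5 (constant along its height); the r=9.5 cylinder at (7.5, 13.5) contributes a regular 24-gon of circumradius 9.5; After the difference (first − rest): starting from the r=4.5 cylinder, the 6×18.5 cube at (0, 14) misses the remaining region (no effect); the r=7.5 cylinder at (13.5, 12) misses the remaining region (no effect); the r=9.5 cylinder at (7.5, 13.5) misses the remaining region (no effect) — 1 connected region. The result has 1 disconnected region.

1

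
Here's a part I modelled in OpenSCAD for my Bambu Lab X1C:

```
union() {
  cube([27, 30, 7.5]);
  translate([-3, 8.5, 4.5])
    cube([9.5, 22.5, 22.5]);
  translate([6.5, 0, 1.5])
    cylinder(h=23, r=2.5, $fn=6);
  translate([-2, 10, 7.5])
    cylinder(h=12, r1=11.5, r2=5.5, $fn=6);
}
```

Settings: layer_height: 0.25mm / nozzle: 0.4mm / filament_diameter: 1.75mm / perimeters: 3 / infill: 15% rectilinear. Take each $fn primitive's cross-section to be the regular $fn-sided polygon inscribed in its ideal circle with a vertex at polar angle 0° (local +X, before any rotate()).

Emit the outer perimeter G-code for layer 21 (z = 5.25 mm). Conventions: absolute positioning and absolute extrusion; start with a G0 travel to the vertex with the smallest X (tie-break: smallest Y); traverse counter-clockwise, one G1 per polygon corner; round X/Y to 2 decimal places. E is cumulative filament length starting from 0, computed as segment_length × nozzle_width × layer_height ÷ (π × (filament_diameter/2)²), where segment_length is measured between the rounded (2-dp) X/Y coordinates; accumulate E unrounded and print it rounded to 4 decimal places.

At z = 5.25 mm: the 27×30 cube contributes its full rectangle; the cube at (-3, 8.5) (footprint 9.5×22.5) is included at this height; the r=2.5 cylinder at (6.5, 0) contributes a regular 6-gon of circumradius 2.5; the cone at (-2, 10) does not reach this height (z outside [7.5, 19.5]); Combining (union): the regions partially overlap (shared area 147.87 mm²), so overlapping operands fuse into one piece — 1 connected region. The outline is a single polygon with 12 vertices. Extrusion per mm of travel: 0.4 × 0.25 / (π × 0.875²) = 0.041575. Accumulating E over each segment gives final E = 5.1765.

G0 X-3.00 Y8.50 Z5.25
G1 X0.00 Y8.50 E0.1247
G1 X0.00 Y0.00 E0.4781
G1 X4.00 Y0.00 E0.6444
G1 X5.25 Y-2.17 E0.7485
G1 X7.75 Y-2.17 E0.8525
G1 X9.00 Y0.00 E0.9566
G1 X27.00 Y0.00 E1.7049
G1 X27.00 Y30.00 E2.9522
G1 X6.50 Y30.00 E3.8045
G1 X6.50 Y31.00 E3.8461
G1 X-3.00 Y31.00 E4.2410
G1 X-3.00 Y8.50 E5.1765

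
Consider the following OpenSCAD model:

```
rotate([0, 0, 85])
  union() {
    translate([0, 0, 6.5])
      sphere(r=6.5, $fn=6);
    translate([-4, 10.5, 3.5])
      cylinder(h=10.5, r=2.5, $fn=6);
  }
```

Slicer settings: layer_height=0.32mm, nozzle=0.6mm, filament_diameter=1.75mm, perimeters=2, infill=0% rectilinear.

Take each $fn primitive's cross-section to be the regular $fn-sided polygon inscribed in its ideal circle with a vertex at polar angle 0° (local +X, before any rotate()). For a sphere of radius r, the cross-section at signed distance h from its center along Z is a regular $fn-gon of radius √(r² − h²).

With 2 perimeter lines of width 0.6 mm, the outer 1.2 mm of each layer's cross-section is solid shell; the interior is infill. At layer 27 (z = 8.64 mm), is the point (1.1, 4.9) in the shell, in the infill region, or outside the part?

At z = 8.64 mm: the sphere: section is a regular 6-gon, circumradius = √(r²−h²) = √(6.5²−2.14²) = 6.138; the r=2.5 cylinder at (-4, 10.5) contributes a regular 6-gon of circumradius 2.5; Combining (union): the 2 present regions are separate (no shared area or edge), so areas and boundary lengths simply add and each stays a separate island — 2 connected regions; (whole slice rotated 85° about Z — lengths, areas and connectivity unchanged). Overall, the cross-section has 2 separate islands. Undo the 85° rotation: the query point maps to (4.977, -0.669) in the un-rotated model frame. The nearest boundary edge runs (6.14, 0.00)→(3.07, -5.32); distance from the point to it = 0.67 mm. (Shell/infill is judged within the island containing the point — the largest one.) The point is inside the cross-section, 0.67 mm from the nearest boundary — within the 1.2 mm shell band (2 × 0.6).

shell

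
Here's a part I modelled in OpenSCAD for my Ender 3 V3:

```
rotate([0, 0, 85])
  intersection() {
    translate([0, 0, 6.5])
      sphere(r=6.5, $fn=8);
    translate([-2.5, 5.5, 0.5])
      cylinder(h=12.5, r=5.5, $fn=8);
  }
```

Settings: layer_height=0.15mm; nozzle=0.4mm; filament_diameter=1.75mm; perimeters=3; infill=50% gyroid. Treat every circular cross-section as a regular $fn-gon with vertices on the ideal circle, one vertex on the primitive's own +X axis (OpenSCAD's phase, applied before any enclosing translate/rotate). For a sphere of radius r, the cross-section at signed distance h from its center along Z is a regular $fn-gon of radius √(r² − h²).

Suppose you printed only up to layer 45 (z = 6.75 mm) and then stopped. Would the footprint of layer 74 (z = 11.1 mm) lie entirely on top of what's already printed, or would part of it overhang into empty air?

entirely on top

Compare the two slices. At z = 6.75: the r=6.5 sphere contributes a regular 8-gon of circumradius √(6.5²−0.25²) = 6.495 (area = (8/2)·6.495²·sin(360°/8) = 119.32 mm²); the r=5.5 cylinder at (-2.5, 5.5) gives a regular 8-gon of circumradius 5.5 (constant along its height) (area = (8/2)·5.500²·sin(360°/8) = 85.56 mm²); Keeping only the common overlap: the r=5.5 cylinder at (-2.5, 5.5) partially overlaps the r=6.5 sphere; clipping to the common part keeps 35.78 mm² — area = 35.78 mm²; (whole slice rotated 85° about Z — lengths, areas and connectivity unchanged). At z = 11.1: the sphere: section is a regular 8-gon, circumradius = √(r²−h²) = √(6.5²−4.6²) = 4.592 (area = (8/2)·4.592²·sin(360°/8) = 59.65 mm²); the r=5.5 cylinder at (-2.5, 5.5) contributes a regular 8-gon of circumradius 5.5 (area = (8/2)·5.500²·sin(360°/8) = 85.56 mm²); Taking the intersection: the r=5.5 cylinder at (-2.5, 5.5) partially overlaps the r=6.5 sphere; clipping to the common part keeps 18.01 mm² — area = 18.01 mm²; (rotated 85° about Z; rotation is an isometry so areas/perimeters/island counts are preserved). Checking containment: the cross-section at z = 11.1 is a subset of the cross-section at z = 6.75.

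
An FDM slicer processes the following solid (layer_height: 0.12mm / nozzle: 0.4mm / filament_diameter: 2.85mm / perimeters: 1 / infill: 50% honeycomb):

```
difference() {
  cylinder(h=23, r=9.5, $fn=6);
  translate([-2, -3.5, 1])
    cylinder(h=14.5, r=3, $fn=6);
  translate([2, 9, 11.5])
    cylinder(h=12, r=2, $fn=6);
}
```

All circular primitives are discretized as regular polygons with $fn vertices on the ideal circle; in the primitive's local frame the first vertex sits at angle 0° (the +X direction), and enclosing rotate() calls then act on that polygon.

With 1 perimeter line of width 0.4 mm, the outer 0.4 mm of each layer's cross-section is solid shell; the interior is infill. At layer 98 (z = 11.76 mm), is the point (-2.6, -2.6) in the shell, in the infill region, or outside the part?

outside

At z = 11.76 mm: the r=9.5 cylinder contributes a regular 6-gon of circumradius 9.5; the r=3 cylinder at (-2, -3.5) gives a regular 6-gon of circumradius 3 (constant along its height); the cylinder at (2, 9): section is a regular 6-gon, circumradius r=2; After the difference (first − rest): starting from the r=9.5 cylinder, the r=3 cylinder at (-2, -3.5) lies wholly inside it (removes its full 23.38 mm² and its 18.00 mm outline becomes a hole wall); the r=2 cylinder at (2, 9) partially overlaps it — only the 2.45 mm² overlap (of its 10.39 mm²) is removed, clipping the outline — 1 connected region with 1 hole. Overall, the cross-section is one region with 1 hole. The nearest boundary edge runs (-3.50, -0.90)→(-5.00, -3.50); distance from the point to it = 1.63 mm. The point is not inside any of the regions above, so it lies outside the cross-section (1.63 mm from the nearest boundary).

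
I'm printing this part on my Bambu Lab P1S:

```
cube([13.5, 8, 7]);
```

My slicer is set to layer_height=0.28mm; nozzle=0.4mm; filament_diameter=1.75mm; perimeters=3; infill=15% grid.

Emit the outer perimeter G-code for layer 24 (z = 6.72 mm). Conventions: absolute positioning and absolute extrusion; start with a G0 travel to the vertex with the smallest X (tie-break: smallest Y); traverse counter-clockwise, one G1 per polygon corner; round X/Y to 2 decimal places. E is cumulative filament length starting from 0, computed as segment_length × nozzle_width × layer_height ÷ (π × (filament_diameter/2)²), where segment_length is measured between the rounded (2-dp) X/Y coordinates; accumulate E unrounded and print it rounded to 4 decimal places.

G0 X0.00 Y0.00 Z6.72
G1 X13.50 Y0.00 E0.6286
G1 X13.50 Y8.00 E1.0011
G1 X0.00 Y8.00 E1.6297
G1 X0.00 Y0.00 E2.0023

At z = 6.72 mm: the 13.5×8 cube contributes its full rectangle. The outline is a single polygon with 4 vertices. Extrusion per mm of travel: 0.4 × 0.28 / (π × 0.875²) = 0.046564. Accumulating E over each segment gives final E = 2.0023.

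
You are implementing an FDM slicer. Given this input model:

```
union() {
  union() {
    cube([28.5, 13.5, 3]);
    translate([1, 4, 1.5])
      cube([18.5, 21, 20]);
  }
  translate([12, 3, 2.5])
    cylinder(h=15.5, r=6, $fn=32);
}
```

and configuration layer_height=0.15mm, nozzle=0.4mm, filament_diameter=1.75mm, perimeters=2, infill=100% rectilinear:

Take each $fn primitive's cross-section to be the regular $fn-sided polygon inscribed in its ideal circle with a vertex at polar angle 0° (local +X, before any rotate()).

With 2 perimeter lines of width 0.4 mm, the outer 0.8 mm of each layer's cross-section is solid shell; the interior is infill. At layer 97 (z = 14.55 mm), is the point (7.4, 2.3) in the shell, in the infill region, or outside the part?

At z = 14.55 mm: the cube is absent (z outside [0, 3]); the cube at (1, 4) is present — its section is the full 18.5×21 rectangle; Combining (union): only the 18.5×21 cube at (1, 4) is present, so the union is just that shape — 1 connected region; the r=6 cylinder at (12, 3) gives a regular 32-gon of circumradius 6 (constant along its height); Merging all regions: the regions partially overlap (shared area 44.28 mm²), so overlapping operands fuse into one piece — 1 connected region. Overall, the cross-section is a single solid region. The nearest boundary edge runs (6.12, 1.83)→(6.00, 3.00); distance from the point to it = 1.32 mm. The point is inside the cross-section and 1.32 mm from the nearest boundary — more than the 0.8 mm shell width (2 × 0.4), so it's in the infill interior.

infill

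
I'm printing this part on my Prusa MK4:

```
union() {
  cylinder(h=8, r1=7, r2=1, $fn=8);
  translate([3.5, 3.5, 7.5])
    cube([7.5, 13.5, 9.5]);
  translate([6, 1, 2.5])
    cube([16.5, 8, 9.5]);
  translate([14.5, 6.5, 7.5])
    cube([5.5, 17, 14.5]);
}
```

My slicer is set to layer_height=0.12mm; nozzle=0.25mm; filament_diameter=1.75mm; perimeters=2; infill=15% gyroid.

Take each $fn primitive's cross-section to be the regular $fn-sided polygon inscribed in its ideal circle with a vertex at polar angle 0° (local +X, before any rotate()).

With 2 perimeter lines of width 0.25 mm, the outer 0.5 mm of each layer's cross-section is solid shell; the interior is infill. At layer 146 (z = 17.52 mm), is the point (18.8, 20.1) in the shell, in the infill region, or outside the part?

infill

At z = 17.52 mm: the cone is not intersected at this z (z outside [0, 8]); the cube at (3.5, 3.5) does not reach this height (z outside [7.5, 17]); the cube at (6, 1) is not intersected at this z (z outside [2.5, 12]); the cube at (14.5, 6.5) (footprint 5.5×17) is included at this height; Taking the union: only the 5.5×17 cube at (14.5, 6.5) is present, so the union is just that shape — 1 connected region. Overall, the cross-section is a single solid region. The nearest boundary edge runs (20.00, 6.50)→(20.00, 23.50); distance from the point to it = 1.20 mm. The point is inside the cross-section and 1.20 mm from the nearest boundary — more than the 0.5 mm shell width (2 × 0.25), so it's in the infill interior.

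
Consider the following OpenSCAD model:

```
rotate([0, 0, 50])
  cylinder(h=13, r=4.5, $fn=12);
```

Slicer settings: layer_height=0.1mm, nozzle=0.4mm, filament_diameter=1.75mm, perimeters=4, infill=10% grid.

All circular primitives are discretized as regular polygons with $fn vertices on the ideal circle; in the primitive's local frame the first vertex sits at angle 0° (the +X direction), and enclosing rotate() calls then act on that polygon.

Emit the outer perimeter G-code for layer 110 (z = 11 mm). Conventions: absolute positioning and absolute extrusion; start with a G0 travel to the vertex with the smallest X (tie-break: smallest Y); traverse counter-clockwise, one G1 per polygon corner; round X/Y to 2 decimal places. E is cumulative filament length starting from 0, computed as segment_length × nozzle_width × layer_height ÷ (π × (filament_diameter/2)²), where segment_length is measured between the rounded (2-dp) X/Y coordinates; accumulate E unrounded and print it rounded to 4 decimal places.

G0 X-4.43 Y0.78 Z11.00
G1 X-4.23 Y-1.54 E0.0387
G1 X-2.89 Y-3.45 E0.0775
G1 X-0.78 Y-4.43 E0.1162
G1 X1.54 Y-4.23 E0.1549
G1 X3.45 Y-2.89 E0.1937
G1 X4.43 Y-0.78 E0.2324
G1 X4.23 Y1.54 E0.2712
G1 X2.89 Y3.45 E0.3100
G1 X0.78 Y4.43 E0.3486
G1 X-1.54 Y4.23 E0.3874
G1 X-3.45 Y2.89 E0.4262
G1 X-4.43 Y0.78 E0.4649

At z = 11 mm: the r=4.5 cylinder contributes a regular 12-gon of circumradius 4.5; (rotated 50° about Z; rotation is an isometry so areas/perimeters/island counts are preserved). The outline is a single polygon with 12 vertices. Extrusion per mm of travel: 0.4 × 0.1 / (π × 0.875²) = 0.016630. Accumulating E over each segment gives final E = 0.4649.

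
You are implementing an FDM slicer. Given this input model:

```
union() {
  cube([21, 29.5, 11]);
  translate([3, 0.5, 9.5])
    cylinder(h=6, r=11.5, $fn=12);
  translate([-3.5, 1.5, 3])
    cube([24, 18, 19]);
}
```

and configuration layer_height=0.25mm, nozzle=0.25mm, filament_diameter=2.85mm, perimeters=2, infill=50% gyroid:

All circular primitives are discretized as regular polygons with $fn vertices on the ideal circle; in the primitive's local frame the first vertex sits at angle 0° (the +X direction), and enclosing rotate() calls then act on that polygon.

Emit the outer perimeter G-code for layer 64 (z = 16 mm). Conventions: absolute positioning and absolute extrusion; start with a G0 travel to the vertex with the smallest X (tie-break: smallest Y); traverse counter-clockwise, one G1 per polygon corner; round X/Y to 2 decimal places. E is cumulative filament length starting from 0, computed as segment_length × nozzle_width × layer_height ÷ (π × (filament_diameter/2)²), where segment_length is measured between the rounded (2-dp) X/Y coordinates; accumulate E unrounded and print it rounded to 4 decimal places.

At z = 16 mm: the cube does not reach this height (z outside [0, 11]); the cylinder at (3, 0.5) does not reach this height (z outside [9.5, 15.5]); the 24×18 cube at (-3.5, 1.5) contributes its full rectangle; Combining (union): only the 24×18 cube at (-3.5, 1.5) is present, so the union is just that shape — 1 connected region. The outline is a single polygon with 4 vertices. Extrusion per mm of travel: 0.25 × 0.25 / (π × 1.425²) = 0.009797. Accumulating E over each segment gives final E = 0.8230.

G0 X-3.50 Y1.50 Z16.00
G1 X20.50 Y1.50 E0.2351
G1 X20.50 Y19.50 E0.4115
G1 X-3.50 Y19.50 E0.6466
G1 X-3.50 Y1.50 E0.8230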